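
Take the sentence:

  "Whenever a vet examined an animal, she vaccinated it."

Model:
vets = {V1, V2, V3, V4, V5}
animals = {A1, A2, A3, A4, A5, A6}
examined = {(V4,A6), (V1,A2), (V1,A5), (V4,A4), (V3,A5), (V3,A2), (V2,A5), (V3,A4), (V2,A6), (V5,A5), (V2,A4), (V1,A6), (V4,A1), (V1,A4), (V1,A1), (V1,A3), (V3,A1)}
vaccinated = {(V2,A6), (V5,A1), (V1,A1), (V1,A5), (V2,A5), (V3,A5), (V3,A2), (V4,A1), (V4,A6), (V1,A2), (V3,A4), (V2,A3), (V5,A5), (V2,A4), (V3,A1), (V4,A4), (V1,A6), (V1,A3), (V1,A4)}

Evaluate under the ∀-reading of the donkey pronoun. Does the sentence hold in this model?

True

"it" takes "an animal" as antecedent — a donkey pronoun bound across the clause boundary.
Strong reading: for every (v,a) with examined(v,a), vaccinated(v,a).
Restrictor pairs: (V1,A1) ✓  (V1,A2) ✓  (V1,A3) ✓  (V1,A4) ✓  (V1,A5) ✓  (V1,A6) ✓  (V2,A4) ✓  (V2,A5) ✓  (V2,A6) ✓  (V3,A1) ✓  (V3,A2) ✓  (V3,A4) ✓  (V3,A5) ✓  (V4,A1) ✓  (V4,A4) ✓  (V4,A6) ✓  (V5,A5) ✓
Every restrictor pair satisfies the scope.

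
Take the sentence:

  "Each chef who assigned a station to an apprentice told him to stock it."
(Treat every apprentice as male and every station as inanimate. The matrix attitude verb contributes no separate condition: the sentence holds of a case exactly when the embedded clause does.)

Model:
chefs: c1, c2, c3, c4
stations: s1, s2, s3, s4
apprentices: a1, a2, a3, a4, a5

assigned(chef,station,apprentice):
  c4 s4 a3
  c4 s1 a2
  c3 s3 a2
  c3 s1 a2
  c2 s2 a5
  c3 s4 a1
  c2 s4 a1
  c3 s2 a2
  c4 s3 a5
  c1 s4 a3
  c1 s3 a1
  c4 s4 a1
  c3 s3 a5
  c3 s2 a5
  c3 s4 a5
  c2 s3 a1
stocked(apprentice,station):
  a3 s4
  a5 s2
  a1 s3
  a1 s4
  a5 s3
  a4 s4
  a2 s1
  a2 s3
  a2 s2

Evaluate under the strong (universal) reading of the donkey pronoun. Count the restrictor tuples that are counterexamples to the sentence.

"him" takes "an apprentice" as antecedent and "it" takes "a station"; both are donkey pronouns co-varying with the restrictor.
Strong reading: for every (c,s,a) with assigned(c,s,a), stocked(a,s).
Restrictor triples: (c1,s3,a1)→stocked(a1,s3) ✓  (c1,s4,a3)→stocked(a3,s4) ✓  (c2,s2,a5)→stocked(a5,s2) ✓  (c2,s3,a1)→stocked(a1,s3) ✓  (c2,s4,a1)→stocked(a1,s4) ✓  (c3,s1,a2)→stocked(a2,s1) ✓  (c3,s2,a2)→stocked(a2,s2) ✓  (c3,s2,a5)→stocked(a5,s2) ✓  (c3,s3,a2)→stocked(a2,s3) ✓  (c3,s3,a5)→stocked(a5,s3) ✓  (c3,s4,a1)→stocked(a1,s4) ✓  (c3,s4,a5)→stocked(a5,s4) ✗  (c4,s1,a2)→stocked(a2,s1) ✓  (c4,s3,a5)→stocked(a5,s3) ✓  (c4,s4,a1)→stocked(a1,s4) ✓  (c4,s4,a3)→stocked(a3,s4) ✓
Counterexamples (restrictor triples failing the scope): 1.

1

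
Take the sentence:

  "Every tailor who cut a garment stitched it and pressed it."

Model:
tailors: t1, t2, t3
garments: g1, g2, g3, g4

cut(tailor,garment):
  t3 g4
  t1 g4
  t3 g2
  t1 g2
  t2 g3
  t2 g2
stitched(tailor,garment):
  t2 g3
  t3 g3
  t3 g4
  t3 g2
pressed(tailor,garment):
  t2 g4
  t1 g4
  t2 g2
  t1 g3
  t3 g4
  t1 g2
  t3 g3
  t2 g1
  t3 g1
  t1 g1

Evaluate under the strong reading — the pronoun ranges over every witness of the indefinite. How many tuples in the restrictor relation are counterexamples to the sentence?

5

"it" takes "a garment" as antecedent — a donkey pronoun bound across the clause boundary.
Strong reading: for every (t,g) with cut(t,g), stitched(t,g) ∧ pressed(t,g).
Restrictor pairs: (t1,g2) ✗  (t1,g4) ✗  (t2,g2) ✗  (t2,g3) ✗  (t3,g2) ✗  (t3,g4) ✓
Counterexamples (restrictor pairs failing the scope): 5.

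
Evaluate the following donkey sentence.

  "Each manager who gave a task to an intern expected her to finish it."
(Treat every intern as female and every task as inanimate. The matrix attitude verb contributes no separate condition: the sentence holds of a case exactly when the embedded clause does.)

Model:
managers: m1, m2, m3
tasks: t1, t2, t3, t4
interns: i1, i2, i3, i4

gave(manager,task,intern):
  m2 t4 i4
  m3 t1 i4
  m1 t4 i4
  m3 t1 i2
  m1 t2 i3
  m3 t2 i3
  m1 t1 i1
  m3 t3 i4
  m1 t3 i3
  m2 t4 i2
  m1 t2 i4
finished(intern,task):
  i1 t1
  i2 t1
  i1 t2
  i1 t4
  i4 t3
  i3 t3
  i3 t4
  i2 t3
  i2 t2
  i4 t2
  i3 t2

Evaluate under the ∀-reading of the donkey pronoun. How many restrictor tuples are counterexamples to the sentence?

"her" takes "an intern" as antecedent and "it" takes "a task"; both are donkey pronouns co-varying with the restrictor.
Strong reading: for every (m,t,i) with gave(m,t,i), finished(i,t).
Restrictor triples: (m1,t1,i1)→finished(i1,t1) ✓  (m1,t2,i3)→finished(i3,t2) ✓  (m1,t2,i4)→finished(i4,t2) ✓  (m1,t3,i3)→finished(i3,t3) ✓  (m1,t4,i4)→finished(i4,t4) ✗  (m2,t4,i2)→finished(i2,t4) ✗  (m2,t4,i4)→finished(i4,t4) ✗  (m3,t1,i2)→finished(i2,t1) ✓  (m3,t1,i4)→finished(i4,t1) ✗  (m3,t2,i3)→finished(i3,t2) ✓  (m3,t3,i4)→finished(i4,t3) ✓
Counterexamples (restrictor triples failing the scope): 4.

4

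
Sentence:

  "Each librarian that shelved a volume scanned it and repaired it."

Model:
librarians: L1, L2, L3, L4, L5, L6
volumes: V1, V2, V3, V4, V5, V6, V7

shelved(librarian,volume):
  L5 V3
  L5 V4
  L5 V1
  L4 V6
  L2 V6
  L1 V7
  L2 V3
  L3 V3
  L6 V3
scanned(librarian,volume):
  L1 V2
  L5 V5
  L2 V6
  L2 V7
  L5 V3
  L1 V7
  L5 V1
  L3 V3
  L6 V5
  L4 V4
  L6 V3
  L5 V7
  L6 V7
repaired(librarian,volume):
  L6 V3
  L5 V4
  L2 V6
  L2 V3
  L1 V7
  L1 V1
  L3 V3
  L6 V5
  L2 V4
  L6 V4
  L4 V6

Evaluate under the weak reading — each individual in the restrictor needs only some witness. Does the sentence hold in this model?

False

"it" takes "a volume" as antecedent — a donkey pronoun bound across the clause boundary.
Weak reading: every librarian l with some shelved-volume has at least one shelved-volume v such that scanned(l,v) ∧ repaired(l,v).
Per librarian: L1:✓  L2:✓  L3:✓  L4:✗  L5:✗  L6:✓
L4 has no witness among its shelved-volumes.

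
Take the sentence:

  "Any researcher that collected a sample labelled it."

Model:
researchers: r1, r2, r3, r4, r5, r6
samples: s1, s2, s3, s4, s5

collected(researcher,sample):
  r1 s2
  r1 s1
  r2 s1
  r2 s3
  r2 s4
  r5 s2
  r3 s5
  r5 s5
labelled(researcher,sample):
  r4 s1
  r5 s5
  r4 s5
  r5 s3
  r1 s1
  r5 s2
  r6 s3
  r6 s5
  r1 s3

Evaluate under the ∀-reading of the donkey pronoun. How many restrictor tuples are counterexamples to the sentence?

"it" takes "a sample" as antecedent — a donkey pronoun bound across the clause boundary.
Strong reading: for every (r,s) with collected(r,s), labelled(r,s).
Restrictor pairs: (r1,s1) ✓  (r1,s2) ✗  (r2,s1) ✗  (r2,s3) ✗  (r2,s4) ✗  (r3,s5) ✗  (r5,s2) ✓  (r5,s5) ✓
Counterexamples (restrictor pairs failing the scope): 5.

5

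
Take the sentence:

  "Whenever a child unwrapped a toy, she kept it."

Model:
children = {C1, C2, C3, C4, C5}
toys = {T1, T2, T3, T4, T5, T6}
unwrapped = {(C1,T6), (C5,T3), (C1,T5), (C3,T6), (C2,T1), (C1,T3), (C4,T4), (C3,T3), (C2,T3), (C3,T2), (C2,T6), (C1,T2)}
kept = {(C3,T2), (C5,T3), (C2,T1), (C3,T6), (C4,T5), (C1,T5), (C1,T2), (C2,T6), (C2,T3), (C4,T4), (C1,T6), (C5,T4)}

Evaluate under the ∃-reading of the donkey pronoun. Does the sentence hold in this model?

"it" takes "a toy" as antecedent — a donkey pronoun bound across the clause boundary.
Weak reading: every child c with some unwrapped-toy has at least one unwrapped-toy t such that kept(c,t).
Per child: C1:✓  C2:✓  C3:✓  C4:✓  C5:✓
Every child in the restrictor has a witness.

True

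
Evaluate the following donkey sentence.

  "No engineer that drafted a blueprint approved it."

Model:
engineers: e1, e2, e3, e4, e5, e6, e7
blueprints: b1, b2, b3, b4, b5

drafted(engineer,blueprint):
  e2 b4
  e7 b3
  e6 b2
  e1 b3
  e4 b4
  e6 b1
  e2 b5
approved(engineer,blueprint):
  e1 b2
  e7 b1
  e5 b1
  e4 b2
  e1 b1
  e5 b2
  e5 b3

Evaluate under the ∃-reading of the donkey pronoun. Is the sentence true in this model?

"it" takes "a blueprint" as antecedent — a donkey pronoun bound across the clause boundary.
Truth condition: for no (e,b) with drafted(e,b) does approved(e,b) hold.
Restrictor pairs — does the scope hold? (e1,b3):fails  (e2,b4):fails  (e2,b5):fails  (e4,b4):fails  (e6,b1):fails  (e6,b2):fails  (e7,b3):fails
Scope holds for no restrictor pair, so the sentence is true.

True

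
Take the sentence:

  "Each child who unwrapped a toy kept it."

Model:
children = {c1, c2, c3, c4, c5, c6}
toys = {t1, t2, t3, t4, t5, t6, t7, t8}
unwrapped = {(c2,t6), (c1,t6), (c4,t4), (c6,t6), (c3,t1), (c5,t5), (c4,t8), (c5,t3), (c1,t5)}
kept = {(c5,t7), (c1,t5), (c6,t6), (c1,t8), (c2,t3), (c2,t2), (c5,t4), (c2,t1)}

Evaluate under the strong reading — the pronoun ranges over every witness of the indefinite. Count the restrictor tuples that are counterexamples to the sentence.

"it" takes "a toy" as antecedent — a donkey pronoun bound across the clause boundary.
Strong reading: for every (c,t) with unwrapped(c,t), kept(c,t).
Restrictor pairs: (c1,t5) ✓  (c1,t6) ✗  (c2,t6) ✗  (c3,t1) ✗  (c4,t4) ✗  (c4,t8) ✗  (c5,t3) ✗  (c5,t5) ✗  (c6,t6) ✓
Counterexamples (restrictor pairs failing the scope): 7.

7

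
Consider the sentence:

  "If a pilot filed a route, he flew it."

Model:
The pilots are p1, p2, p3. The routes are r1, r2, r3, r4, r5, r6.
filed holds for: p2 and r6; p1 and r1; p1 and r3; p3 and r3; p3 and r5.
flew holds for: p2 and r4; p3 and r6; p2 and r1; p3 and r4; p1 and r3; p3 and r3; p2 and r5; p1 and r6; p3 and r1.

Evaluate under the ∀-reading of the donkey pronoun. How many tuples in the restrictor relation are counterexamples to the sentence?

3

"it" takes "a route" as antecedent — a donkey pronoun bound across the clause boundary.
Strong reading: for every (p,r) with filed(p,r), flew(p,r).
Restrictor pairs: (p1,r1) ✗  (p1,r3) ✓  (p2,r6) ✗  (p3,r3) ✓  (p3,r5) ✗
Counterexamples (restrictor pairs failing the scope): 3.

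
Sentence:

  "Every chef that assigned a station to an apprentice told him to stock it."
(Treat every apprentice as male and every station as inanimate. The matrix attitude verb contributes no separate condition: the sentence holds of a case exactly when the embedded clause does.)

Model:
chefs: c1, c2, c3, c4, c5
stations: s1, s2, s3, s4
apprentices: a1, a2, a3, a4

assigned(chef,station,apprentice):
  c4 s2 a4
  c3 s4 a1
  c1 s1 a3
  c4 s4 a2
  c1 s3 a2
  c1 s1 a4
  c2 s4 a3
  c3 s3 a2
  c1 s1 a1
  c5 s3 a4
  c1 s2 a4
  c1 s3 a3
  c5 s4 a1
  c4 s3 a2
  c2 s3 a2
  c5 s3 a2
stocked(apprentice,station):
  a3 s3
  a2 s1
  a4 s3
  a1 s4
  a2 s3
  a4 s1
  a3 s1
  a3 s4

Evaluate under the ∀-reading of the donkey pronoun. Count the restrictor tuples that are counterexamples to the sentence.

4

"him" takes "an apprentice" as antecedent and "it" takes "a station"; both are donkey pronouns co-varying with the restrictor.
Strong reading: for every (c,s,a) with assigned(c,s,a), stocked(a,s).
Restrictor triples: (c1,s1,a1)→stocked(a1,s1) ✗  (c1,s1,a3)→stocked(a3,s1) ✓  (c1,s1,a4)→stocked(a4,s1) ✓  (c1,s2,a4)→stocked(a4,s2) ✗  (c1,s3,a2)→stocked(a2,s3) ✓  (c1,s3,a3)→stocked(a3,s3) ✓  (c2,s3,a2)→stocked(a2,s3) ✓  (c2,s4,a3)→stocked(a3,s4) ✓  (c3,s3,a2)→stocked(a2,s3) ✓  (c3,s4,a1)→stocked(a1,s4) ✓  (c4,s2,a4)→stocked(a4,s2) ✗  (c4,s3,a2)→stocked(a2,s3) ✓  (c4,s4,a2)→stocked(a2,s4) ✗  (c5,s3,a2)→stocked(a2,s3) ✓  (c5,s3,a4)→stocked(a4,s3) ✓  (c5,s4,a1)→stocked(a1,s4) ✓
Counterexamples (restrictor triples failing the scope): 4.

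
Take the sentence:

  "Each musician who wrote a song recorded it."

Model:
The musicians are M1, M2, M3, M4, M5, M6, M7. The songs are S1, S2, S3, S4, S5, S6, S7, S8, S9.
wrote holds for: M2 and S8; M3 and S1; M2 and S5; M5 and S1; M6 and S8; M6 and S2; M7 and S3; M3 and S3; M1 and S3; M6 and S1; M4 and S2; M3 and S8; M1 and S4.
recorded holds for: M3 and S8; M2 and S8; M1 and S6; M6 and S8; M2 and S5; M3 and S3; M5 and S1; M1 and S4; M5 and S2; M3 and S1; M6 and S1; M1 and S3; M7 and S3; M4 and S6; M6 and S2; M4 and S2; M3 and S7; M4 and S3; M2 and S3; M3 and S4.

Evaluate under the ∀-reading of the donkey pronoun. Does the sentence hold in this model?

True

"it" takes "a song" as antecedent — a donkey pronoun bound across the clause boundary.
Strong reading: for every (m,s) with wrote(m,s), recorded(m,s).
Restrictor pairs: (M1,S3) ✓  (M1,S4) ✓  (M2,S5) ✓  (M2,S8) ✓  (M3,S1) ✓  (M3,S3) ✓  (M3,S8) ✓  (M4,S2) ✓  (M5,S1) ✓  (M6,S1) ✓  (M6,S2) ✓  (M6,S8) ✓  (M7,S3) ✓
Every restrictor pair satisfies the scope.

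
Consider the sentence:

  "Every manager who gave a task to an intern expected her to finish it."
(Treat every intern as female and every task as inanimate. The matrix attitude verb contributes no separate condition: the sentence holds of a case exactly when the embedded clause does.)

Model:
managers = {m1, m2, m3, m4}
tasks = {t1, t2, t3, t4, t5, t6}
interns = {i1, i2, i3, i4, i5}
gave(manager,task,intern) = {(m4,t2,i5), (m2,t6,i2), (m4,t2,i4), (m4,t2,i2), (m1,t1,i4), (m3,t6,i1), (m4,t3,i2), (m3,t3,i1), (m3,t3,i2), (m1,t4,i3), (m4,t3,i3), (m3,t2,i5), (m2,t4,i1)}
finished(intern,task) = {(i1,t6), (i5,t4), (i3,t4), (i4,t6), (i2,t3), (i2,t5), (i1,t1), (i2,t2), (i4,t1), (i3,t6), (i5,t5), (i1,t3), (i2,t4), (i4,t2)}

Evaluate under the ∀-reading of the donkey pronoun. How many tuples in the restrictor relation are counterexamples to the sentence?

5

"her" takes "an intern" as antecedent and "it" takes "a task"; both are donkey pronouns co-varying with the restrictor.
Strong reading: for every (m,t,i) with gave(m,t,i), finished(i,t).
Restrictor triples: (m1,t1,i4)→finished(i4,t1) ✓  (m1,t4,i3)→finished(i3,t4) ✓  (m2,t4,i1)→finished(i1,t4) ✗  (m2,t6,i2)→finished(i2,t6) ✗  (m3,t2,i5)→finished(i5,t2) ✗  (m3,t3,i1)→finished(i1,t3) ✓  (m3,t3,i2)→finished(i2,t3) ✓  (m3,t6,i1)→finished(i1,t6) ✓  (m4,t2,i2)→finished(i2,t2) ✓  (m4,t2,i4)→finished(i4,t2) ✓  (m4,t2,i5)→finished(i5,t2) ✗  (m4,t3,i2)→finished(i2,t3) ✓  (m4,t3,i3)→finished(i3,t3) ✗
Counterexamples (restrictor triples failing the scope): 5.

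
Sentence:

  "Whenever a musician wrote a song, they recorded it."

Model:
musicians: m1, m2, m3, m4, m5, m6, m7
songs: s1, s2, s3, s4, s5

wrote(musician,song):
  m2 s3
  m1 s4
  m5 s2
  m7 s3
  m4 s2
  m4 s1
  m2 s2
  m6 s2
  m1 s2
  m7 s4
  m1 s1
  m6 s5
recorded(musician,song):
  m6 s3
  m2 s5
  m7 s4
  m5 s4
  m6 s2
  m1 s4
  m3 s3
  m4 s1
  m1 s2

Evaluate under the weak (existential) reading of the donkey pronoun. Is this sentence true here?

"it" takes "a song" as antecedent — a donkey pronoun bound across the clause boundary.
Weak reading: every musician m with some wrote-song has at least one wrote-song s such that recorded(m,s).
Per musician: m1:✓  m2:✗  m4:✓  m5:✗  m6:✓  m7:✓
m2 has no witness among its wrote-songs.

False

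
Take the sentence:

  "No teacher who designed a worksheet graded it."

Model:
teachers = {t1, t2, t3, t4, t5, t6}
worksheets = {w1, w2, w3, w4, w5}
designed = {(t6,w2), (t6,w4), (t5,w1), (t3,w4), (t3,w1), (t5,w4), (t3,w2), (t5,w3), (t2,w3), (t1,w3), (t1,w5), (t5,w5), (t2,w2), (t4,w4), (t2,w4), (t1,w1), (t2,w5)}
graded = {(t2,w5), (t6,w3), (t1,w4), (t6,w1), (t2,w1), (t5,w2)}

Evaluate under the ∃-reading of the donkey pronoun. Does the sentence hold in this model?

"it" takes "a worksheet" as antecedent — a donkey pronoun bound across the clause boundary.
Truth condition: for no (t,w) with designed(t,w) does graded(t,w) hold.
Restrictor pairs — does the scope hold? (t1,w1):fails  (t1,w3):fails  (t1,w5):fails  (t2,w2):fails  (t2,w3):fails  (t2,w4):fails  (t2,w5):holds  (t3,w1):fails  (t3,w2):fails  (t3,w4):fails  (t4,w4):fails  (t5,w1):fails  (t5,w3):fails  (t5,w4):fails  (t5,w5):fails  (t6,w2):fails  (t6,w4):fails
Scope holds for 1 pair(s), so the sentence is false.

False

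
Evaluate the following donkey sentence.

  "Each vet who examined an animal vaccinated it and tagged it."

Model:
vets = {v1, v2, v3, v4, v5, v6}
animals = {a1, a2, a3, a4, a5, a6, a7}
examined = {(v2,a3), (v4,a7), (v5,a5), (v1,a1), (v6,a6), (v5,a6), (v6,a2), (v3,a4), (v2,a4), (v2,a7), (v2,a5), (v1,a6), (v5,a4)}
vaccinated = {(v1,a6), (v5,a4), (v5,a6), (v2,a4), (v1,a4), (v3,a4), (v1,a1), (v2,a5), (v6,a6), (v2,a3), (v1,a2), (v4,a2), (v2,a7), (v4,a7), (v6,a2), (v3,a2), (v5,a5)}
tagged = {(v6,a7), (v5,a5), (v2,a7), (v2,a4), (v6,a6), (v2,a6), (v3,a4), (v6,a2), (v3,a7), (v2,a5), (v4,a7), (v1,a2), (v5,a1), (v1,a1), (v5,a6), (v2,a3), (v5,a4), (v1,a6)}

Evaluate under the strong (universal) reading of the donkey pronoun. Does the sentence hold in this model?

True

"it" takes "an animal" as antecedent — a donkey pronoun bound across the clause boundary.
Strong reading: for every (v,a) with examined(v,a), vaccinated(v,a) ∧ tagged(v,a).
Restrictor pairs: (v1,a1) ✓  (v1,a6) ✓  (v2,a3) ✓  (v2,a4) ✓  (v2,a5) ✓  (v2,a7) ✓  (v3,a4) ✓  (v4,a7) ✓  (v5,a4) ✓  (v5,a5) ✓  (v5,a6) ✓  (v6,a2) ✓  (v6,a6) ✓
Every restrictor pair satisfies the scope.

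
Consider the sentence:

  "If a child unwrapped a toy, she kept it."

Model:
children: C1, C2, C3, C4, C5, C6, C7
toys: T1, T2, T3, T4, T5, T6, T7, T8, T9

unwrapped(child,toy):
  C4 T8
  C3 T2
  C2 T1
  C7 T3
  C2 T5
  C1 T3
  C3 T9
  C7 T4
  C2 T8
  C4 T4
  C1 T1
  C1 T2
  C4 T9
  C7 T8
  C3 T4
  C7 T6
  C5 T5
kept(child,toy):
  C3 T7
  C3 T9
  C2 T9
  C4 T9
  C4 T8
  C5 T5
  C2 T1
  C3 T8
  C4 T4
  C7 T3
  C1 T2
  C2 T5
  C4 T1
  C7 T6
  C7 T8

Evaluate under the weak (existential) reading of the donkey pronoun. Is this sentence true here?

"it" takes "a toy" as antecedent — a donkey pronoun bound across the clause boundary.
Weak reading: every child c with some unwrapped-toy has at least one unwrapped-toy t such that kept(c,t).
Per child: C1:✓  C2:✓  C3:✓  C4:✓  C5:✓  C7:✓
Every child in the restrictor has a witness.

True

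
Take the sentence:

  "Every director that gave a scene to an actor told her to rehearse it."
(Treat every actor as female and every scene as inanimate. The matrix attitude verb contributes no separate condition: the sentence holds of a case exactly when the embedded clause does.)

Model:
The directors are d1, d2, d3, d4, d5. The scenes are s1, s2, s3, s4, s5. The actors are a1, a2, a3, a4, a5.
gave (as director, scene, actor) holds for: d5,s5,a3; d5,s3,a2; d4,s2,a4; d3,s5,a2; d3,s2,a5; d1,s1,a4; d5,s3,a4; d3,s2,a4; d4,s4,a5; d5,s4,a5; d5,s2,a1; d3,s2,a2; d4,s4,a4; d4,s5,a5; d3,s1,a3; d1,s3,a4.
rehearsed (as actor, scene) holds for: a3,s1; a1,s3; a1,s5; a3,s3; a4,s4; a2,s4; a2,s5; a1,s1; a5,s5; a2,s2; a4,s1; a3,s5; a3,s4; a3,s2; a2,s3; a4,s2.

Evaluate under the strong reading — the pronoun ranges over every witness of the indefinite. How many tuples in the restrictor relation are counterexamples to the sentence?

6

"her" takes "an actor" as antecedent and "it" takes "a scene"; both are donkey pronouns co-varying with the restrictor.
Strong reading: for every (d,s,a) with gave(d,s,a), rehearsed(a,s).
Restrictor triples: (d1,s1,a4)→rehearsed(a4,s1) ✓  (d1,s3,a4)→rehearsed(a4,s3) ✗  (d3,s1,a3)→rehearsed(a3,s1) ✓  (d3,s2,a2)→rehearsed(a2,s2) ✓  (d3,s2,a4)→rehearsed(a4,s2) ✓  (d3,s2,a5)→rehearsed(a5,s2) ✗  (d3,s5,a2)→rehearsed(a2,s5) ✓  (d4,s2,a4)→rehearsed(a4,s2) ✓  (d4,s4,a4)→rehearsed(a4,s4) ✓  (d4,s4,a5)→rehearsed(a5,s4) ✗  (d4,s5,a5)→rehearsed(a5,s5) ✓  (d5,s2,a1)→rehearsed(a1,s2) ✗  (d5,s3,a2)→rehearsed(a2,s3) ✓  (d5,s3,a4)→rehearsed(a4,s3) ✗  (d5,s4,a5)→rehearsed(a5,s4) ✗  (d5,s5,a3)→rehearsed(a3,s5) ✓
Counterexamples (restrictor triples failing the scope): 6.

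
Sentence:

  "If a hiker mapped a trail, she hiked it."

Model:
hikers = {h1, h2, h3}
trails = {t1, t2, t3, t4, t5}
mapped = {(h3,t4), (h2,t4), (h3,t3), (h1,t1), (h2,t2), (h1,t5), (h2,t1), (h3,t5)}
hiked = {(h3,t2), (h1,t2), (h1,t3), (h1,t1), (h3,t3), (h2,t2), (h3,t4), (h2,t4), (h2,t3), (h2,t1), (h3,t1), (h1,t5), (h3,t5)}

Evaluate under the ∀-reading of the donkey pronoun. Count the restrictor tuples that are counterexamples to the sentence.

0

"it" takes "a trail" as antecedent — a donkey pronoun bound across the clause boundary.
Strong reading: for every (h,t) with mapped(h,t), hiked(h,t).
Restrictor pairs: (h1,t1) ✓  (h1,t5) ✓  (h2,t1) ✓  (h2,t2) ✓  (h2,t4) ✓  (h3,t3) ✓  (h3,t4) ✓  (h3,t5) ✓
Counterexamples (restrictor pairs failing the scope): 0.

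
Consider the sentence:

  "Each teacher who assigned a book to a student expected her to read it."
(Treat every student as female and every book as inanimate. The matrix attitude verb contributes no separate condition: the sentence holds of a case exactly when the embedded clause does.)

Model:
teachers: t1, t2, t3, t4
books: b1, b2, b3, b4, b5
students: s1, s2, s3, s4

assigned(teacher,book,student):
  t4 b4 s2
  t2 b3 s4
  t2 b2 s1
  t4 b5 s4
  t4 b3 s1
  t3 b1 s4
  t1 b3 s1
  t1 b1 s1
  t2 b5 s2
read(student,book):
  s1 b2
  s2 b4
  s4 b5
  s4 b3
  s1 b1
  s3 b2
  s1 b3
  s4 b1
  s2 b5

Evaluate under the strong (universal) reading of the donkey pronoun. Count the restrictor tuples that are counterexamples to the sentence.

"her" takes "a student" as antecedent and "it" takes "a book"; both are donkey pronouns co-varying with the restrictor.
Strong reading: for every (t,b,s) with assigned(t,b,s), read(s,b).
Restrictor triples: (t1,b1,s1)→read(s1,b1) ✓  (t1,b3,s1)→read(s1,b3) ✓  (t2,b2,s1)→read(s1,b2) ✓  (t2,b3,s4)→read(s4,b3) ✓  (t2,b5,s2)→read(s2,b5) ✓  (t3,b1,s4)→read(s4,b1) ✓  (t4,b3,s1)→read(s1,b3) ✓  (t4,b4,s2)→read(s2,b4) ✓  (t4,b5,s4)→read(s4,b5) ✓
Counterexamples (restrictor triples failing the scope): 0.

0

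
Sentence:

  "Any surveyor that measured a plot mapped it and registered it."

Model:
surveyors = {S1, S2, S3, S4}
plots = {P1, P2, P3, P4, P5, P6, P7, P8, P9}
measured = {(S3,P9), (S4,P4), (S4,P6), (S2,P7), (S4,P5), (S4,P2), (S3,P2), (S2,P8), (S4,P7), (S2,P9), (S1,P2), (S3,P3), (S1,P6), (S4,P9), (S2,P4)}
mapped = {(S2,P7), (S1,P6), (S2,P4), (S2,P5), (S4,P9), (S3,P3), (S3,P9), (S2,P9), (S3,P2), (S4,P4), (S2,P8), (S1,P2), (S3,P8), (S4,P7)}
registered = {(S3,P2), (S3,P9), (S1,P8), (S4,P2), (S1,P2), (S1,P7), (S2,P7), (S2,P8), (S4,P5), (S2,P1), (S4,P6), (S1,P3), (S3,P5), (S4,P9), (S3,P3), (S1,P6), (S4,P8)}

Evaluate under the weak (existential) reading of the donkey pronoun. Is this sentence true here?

True

"it" takes "a plot" as antecedent — a donkey pronoun bound across the clause boundary.
Weak reading: every surveyor s with some measured-plot has at least one measured-plot p such that mapped(s,p) ∧ registered(s,p).
Per surveyor: S1:✓  S2:✓  S3:✓  S4:✓
Every surveyor in the restrictor has a witness.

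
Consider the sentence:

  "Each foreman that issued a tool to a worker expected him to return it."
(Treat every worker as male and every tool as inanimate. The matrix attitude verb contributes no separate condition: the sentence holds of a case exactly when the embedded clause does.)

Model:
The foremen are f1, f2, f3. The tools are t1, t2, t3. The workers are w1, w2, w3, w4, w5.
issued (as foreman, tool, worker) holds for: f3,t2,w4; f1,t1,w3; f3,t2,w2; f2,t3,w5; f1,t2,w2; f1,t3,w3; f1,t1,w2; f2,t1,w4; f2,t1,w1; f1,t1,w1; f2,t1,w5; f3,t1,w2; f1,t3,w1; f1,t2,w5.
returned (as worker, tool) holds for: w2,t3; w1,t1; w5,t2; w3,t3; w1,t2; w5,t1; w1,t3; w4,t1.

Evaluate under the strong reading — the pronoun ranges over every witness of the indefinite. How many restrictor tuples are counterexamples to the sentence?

"him" takes "a worker" as antecedent and "it" takes "a tool"; both are donkey pronouns co-varying with the restrictor.
Strong reading: for every (f,t,w) with issued(f,t,w), returned(w,t).
Restrictor triples: (f1,t1,w1)→returned(w1,t1) ✓  (f1,t1,w2)→returned(w2,t1) ✗  (f1,t1,w3)→returned(w3,t1) ✗  (f1,t2,w2)→returned(w2,t2) ✗  (f1,t2,w5)→returned(w5,t2) ✓  (f1,t3,w1)→returned(w1,t3) ✓  (f1,t3,w3)→returned(w3,t3) ✓  (f2,t1,w1)→returned(w1,t1) ✓  (f2,t1,w4)→returned(w4,t1) ✓  (f2,t1,w5)→returned(w5,t1) ✓  (f2,t3,w5)→returned(w5,t3) ✗  (f3,t1,w2)→returned(w2,t1) ✗  (f3,t2,w2)→returned(w2,t2) ✗  (f3,t2,w4)→returned(w4,t2) ✗
Counterexamples (restrictor triples failing the scope): 7.

7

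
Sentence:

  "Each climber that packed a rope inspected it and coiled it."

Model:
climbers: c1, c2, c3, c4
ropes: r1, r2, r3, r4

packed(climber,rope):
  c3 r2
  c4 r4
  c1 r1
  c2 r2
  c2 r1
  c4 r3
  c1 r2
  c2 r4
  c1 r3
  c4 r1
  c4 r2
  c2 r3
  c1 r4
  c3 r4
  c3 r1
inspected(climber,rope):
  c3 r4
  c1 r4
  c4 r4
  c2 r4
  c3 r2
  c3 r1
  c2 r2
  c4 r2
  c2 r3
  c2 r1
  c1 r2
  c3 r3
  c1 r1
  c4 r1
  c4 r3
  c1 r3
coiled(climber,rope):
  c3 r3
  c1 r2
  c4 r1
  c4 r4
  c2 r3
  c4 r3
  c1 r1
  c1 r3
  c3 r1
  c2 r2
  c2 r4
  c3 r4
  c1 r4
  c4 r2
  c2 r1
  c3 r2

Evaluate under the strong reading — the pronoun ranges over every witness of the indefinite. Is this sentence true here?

"it" takes "a rope" as antecedent — a donkey pronoun bound across the clause boundary.
Strong reading: for every (c,r) with packed(c,r), inspected(c,r) ∧ coiled(c,r).
Restrictor pairs: (c1,r1) ✓  (c1,r2) ✓  (c1,r3) ✓  (c1,r4) ✓  (c2,r1) ✓  (c2,r2) ✓  (c2,r3) ✓  (c2,r4) ✓  (c3,r1) ✓  (c3,r2) ✓  (c3,r4) ✓  (c4,r1) ✓  (c4,r2) ✓  (c4,r3) ✓  (c4,r4) ✓
Every restrictor pair satisfies the scope.

True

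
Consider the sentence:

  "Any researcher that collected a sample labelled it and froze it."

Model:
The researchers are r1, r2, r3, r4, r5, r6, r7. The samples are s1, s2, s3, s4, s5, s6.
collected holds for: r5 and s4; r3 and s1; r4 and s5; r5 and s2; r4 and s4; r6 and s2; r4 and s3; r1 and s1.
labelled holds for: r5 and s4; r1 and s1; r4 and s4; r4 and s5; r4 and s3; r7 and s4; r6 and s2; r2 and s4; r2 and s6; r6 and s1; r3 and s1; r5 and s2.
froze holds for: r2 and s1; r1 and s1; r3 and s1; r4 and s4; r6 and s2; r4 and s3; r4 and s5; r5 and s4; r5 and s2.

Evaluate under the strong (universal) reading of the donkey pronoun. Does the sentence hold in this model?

"it" takes "a sample" as antecedent — a donkey pronoun bound across the clause boundary.
Strong reading: for every (r,s) with collected(r,s), labelled(r,s) ∧ froze(r,s).
Restrictor pairs: (r1,s1) ✓  (r3,s1) ✓  (r4,s3) ✓  (r4,s4) ✓  (r4,s5) ✓  (r5,s2) ✓  (r5,s4) ✓  (r6,s2) ✓
Every restrictor pair satisfies the scope.

True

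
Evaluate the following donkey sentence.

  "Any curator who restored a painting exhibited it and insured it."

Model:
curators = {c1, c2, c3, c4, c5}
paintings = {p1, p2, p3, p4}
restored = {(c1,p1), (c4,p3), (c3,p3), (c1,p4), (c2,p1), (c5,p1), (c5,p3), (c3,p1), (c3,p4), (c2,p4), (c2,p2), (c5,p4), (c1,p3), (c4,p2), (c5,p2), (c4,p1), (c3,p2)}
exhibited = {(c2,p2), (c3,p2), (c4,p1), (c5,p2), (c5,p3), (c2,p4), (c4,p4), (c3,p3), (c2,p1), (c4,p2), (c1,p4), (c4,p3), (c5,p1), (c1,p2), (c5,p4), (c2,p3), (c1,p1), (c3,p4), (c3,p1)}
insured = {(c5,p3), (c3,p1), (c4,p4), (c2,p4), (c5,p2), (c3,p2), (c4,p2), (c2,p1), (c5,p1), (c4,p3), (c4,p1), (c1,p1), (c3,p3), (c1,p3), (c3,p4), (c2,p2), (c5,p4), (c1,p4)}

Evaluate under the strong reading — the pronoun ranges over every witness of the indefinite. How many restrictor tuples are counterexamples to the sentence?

"it" takes "a painting" as antecedent — a donkey pronoun bound across the clause boundary.
Strong reading: for every (c,p) with restored(c,p), exhibited(c,p) ∧ insured(c,p).
Restrictor pairs: (c1,p1) ✓  (c1,p3) ✗  (c1,p4) ✓  (c2,p1) ✓  (c2,p2) ✓  (c2,p4) ✓  (c3,p1) ✓  (c3,p2) ✓  (c3,p3) ✓  (c3,p4) ✓  (c4,p1) ✓  (c4,p2) ✓  (c4,p3) ✓  (c5,p1) ✓  (c5,p2) ✓  (c5,p3) ✓  (c5,p4) ✓
Counterexamples (restrictor pairs failing the scope): 1.

1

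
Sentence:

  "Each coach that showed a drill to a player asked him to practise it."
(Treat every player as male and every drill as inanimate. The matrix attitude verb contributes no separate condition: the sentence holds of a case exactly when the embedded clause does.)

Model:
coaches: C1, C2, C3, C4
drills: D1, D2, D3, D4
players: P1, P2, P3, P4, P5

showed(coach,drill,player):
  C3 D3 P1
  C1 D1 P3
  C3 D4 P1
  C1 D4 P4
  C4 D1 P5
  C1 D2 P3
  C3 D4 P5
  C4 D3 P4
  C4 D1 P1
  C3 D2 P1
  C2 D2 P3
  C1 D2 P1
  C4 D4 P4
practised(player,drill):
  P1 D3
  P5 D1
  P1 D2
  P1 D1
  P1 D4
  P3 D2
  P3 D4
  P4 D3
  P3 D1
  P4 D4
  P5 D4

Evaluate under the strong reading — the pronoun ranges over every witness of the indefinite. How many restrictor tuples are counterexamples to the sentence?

"him" takes "a player" as antecedent and "it" takes "a drill"; both are donkey pronouns co-varying with the restrictor.
Strong reading: for every (c,d,p) with showed(c,d,p), practised(p,d).
Restrictor triples: (C1,D1,P3)→practised(P3,D1) ✓  (C1,D2,P1)→practised(P1,D2) ✓  (C1,D2,P3)→practised(P3,D2) ✓  (C1,D4,P4)→practised(P4,D4) ✓  (C2,D2,P3)→practised(P3,D2) ✓  (C3,D2,P1)→practised(P1,D2) ✓  (C3,D3,P1)→practised(P1,D3) ✓  (C3,D4,P1)→practised(P1,D4) ✓  (C3,D4,P5)→practised(P5,D4) ✓  (C4,D1,P1)→practised(P1,D1) ✓  (C4,D1,P5)→practised(P5,D1) ✓  (C4,D3,P4)→practised(P4,D3) ✓  (C4,D4,P4)→practised(P4,D4) ✓
Counterexamples (restrictor triples failing the scope): 0.

0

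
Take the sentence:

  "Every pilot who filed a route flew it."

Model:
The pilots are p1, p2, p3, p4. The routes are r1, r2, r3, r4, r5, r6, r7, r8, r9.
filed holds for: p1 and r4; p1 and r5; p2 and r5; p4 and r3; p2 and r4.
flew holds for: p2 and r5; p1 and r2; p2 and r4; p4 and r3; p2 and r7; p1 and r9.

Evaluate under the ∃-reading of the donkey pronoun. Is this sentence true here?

False

"it" takes "a route" as antecedent — a donkey pronoun bound across the clause boundary.
Weak reading: every pilot p with some filed-route has at least one filed-route r such that flew(p,r).
Per pilot: p1:✗  p2:✓  p4:✓
p1 has no witness among its filed-routes.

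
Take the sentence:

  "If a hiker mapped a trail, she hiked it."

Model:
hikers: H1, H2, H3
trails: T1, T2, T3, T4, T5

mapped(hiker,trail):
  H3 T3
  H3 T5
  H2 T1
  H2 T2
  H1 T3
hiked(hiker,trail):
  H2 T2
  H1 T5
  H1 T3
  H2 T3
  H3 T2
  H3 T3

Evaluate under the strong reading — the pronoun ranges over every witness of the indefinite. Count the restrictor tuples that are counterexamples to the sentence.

"it" takes "a trail" as antecedent — a donkey pronoun bound across the clause boundary.
Strong reading: for every (h,t) with mapped(h,t), hiked(h,t).
Restrictor pairs: (H1,T3) ✓  (H2,T1) ✗  (H2,T2) ✓  (H3,T3) ✓  (H3,T5) ✗
Counterexamples (restrictor pairs failing the scope): 2.

2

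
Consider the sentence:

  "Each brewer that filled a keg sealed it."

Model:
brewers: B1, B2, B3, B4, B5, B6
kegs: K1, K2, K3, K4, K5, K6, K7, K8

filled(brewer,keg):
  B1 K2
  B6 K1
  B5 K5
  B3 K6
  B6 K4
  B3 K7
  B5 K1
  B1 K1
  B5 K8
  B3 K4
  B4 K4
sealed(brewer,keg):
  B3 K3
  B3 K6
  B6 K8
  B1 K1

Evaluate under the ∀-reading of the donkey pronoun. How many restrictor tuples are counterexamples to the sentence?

9

"it" takes "a keg" as antecedent — a donkey pronoun bound across the clause boundary.
Strong reading: for every (b,k) with filled(b,k), sealed(b,k).
Restrictor pairs: (B1,K1) ✓  (B1,K2) ✗  (B3,K4) ✗  (B3,K6) ✓  (B3,K7) ✗  (B4,K4) ✗  (B5,K1) ✗  (B5,K5) ✗  (B5,K8) ✗  (B6,K1) ✗  (B6,K4) ✗
Counterexamples (restrictor pairs failing the scope): 9.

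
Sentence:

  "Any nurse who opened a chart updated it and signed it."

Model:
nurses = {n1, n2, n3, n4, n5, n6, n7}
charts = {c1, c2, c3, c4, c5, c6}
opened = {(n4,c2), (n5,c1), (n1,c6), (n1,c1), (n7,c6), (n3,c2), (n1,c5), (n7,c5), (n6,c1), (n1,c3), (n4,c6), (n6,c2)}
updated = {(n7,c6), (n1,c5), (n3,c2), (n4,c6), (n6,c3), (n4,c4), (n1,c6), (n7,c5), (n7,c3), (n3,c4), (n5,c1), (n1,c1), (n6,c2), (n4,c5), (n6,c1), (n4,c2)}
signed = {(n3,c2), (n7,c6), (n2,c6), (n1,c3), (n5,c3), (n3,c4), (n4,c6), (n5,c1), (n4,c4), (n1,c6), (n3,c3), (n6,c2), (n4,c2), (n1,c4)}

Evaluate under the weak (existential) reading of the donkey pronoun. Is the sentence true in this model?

"it" takes "a chart" as antecedent — a donkey pronoun bound across the clause boundary.
Weak reading: every nurse n with some opened-chart has at least one opened-chart c such that updated(n,c) ∧ signed(n,c).
Per nurse: n1:✓  n3:✓  n4:✓  n5:✓  n6:✓  n7:✓
Every nurse in the restrictor has a witness.

True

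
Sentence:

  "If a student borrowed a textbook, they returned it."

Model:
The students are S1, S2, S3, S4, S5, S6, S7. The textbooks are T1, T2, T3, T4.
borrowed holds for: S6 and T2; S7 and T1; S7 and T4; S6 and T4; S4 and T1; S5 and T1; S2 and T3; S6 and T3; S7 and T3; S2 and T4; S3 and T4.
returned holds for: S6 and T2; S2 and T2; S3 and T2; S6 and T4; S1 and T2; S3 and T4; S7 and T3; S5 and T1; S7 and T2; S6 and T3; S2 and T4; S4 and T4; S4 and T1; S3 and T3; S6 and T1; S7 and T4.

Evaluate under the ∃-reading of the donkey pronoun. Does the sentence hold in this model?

"it" takes "a textbook" as antecedent — a donkey pronoun bound across the clause boundary.
Weak reading: every student s with some borrowed-textbook has at least one borrowed-textbook t such that returned(s,t).
Per student: S2:✓  S3:✓  S4:✓  S5:✓  S6:✓  S7:✓
Every student in the restrictor has a witness.

True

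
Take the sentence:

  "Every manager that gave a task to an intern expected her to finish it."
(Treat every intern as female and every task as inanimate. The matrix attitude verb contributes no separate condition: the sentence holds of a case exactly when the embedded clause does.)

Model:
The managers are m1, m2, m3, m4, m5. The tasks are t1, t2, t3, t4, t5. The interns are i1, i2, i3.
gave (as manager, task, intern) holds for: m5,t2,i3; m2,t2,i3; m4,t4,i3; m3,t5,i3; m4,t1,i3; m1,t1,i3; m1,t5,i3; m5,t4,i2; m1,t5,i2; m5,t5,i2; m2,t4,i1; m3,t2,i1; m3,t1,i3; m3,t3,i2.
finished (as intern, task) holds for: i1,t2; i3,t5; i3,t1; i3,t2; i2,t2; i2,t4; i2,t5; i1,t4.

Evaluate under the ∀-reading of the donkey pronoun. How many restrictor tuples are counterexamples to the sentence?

2

"her" takes "an intern" as antecedent and "it" takes "a task"; both are donkey pronouns co-varying with the restrictor.
Strong reading: for every (m,t,i) with gave(m,t,i), finished(i,t).
Restrictor triples: (m1,t1,i3)→finished(i3,t1) ✓  (m1,t5,i2)→finished(i2,t5) ✓  (m1,t5,i3)→finished(i3,t5) ✓  (m2,t2,i3)→finished(i3,t2) ✓  (m2,t4,i1)→finished(i1,t4) ✓  (m3,t1,i3)→finished(i3,t1) ✓  (m3,t2,i1)→finished(i1,t2) ✓  (m3,t3,i2)→finished(i2,t3) ✗  (m3,t5,i3)→finished(i3,t5) ✓  (m4,t1,i3)→finished(i3,t1) ✓  (m4,t4,i3)→finished(i3,t4) ✗  (m5,t2,i3)→finished(i3,t2) ✓  (m5,t4,i2)→finished(i2,t4) ✓  (m5,t5,i2)→finished(i2,t5) ✓
Counterexamples (restrictor triples failing the scope): 2.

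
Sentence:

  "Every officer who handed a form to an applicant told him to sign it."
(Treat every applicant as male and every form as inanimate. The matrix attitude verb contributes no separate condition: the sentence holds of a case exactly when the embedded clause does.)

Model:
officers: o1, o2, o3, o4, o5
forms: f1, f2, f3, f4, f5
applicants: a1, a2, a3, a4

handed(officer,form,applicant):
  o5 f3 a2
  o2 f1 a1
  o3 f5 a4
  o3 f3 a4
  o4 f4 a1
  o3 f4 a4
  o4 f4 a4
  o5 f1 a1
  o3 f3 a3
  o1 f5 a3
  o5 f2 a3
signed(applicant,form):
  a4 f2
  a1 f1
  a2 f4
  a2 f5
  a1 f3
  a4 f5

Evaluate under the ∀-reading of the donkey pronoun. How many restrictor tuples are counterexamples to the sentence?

"him" takes "an applicant" as antecedent and "it" takes "a form"; both are donkey pronouns co-varying with the restrictor.
Strong reading: for every (o,f,a) with handed(o,f,a), signed(a,f).
Restrictor triples: (o1,f5,a3)→signed(a3,f5) ✗  (o2,f1,a1)→signed(a1,f1) ✓  (o3,f3,a3)→signed(a3,f3) ✗  (o3,f3,a4)→signed(a4,f3) ✗  (o3,f4,a4)→signed(a4,f4) ✗  (o3,f5,a4)→signed(a4,f5) ✓  (o4,f4,a1)→signed(a1,f4) ✗  (o4,f4,a4)→signed(a4,f4) ✗  (o5,f1,a1)→signed(a1,f1) ✓  (o5,f2,a3)→signed(a3,f2) ✗  (o5,f3,a2)→signed(a2,f3) ✗
Counterexamples (restrictor triples failing the scope): 8.

8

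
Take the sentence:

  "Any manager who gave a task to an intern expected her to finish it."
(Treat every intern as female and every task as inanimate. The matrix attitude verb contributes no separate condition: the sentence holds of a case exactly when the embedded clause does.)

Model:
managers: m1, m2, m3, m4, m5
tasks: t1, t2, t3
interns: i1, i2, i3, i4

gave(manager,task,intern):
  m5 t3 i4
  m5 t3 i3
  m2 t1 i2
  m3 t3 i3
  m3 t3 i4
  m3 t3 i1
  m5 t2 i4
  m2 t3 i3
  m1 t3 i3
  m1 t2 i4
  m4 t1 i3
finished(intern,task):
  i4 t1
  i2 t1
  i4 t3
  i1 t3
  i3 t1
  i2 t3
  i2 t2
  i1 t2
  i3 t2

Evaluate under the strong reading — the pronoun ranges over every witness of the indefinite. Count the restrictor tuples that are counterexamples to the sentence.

6

"her" takes "an intern" as antecedent and "it" takes "a task"; both are donkey pronouns co-varying with the restrictor.
Strong reading: for every (m,t,i) with gave(m,t,i), finished(i,t).
Restrictor triples: (m1,t2,i4)→finished(i4,t2) ✗  (m1,t3,i3)→finished(i3,t3) ✗  (m2,t1,i2)→finished(i2,t1) ✓  (m2,t3,i3)→finished(i3,t3) ✗  (m3,t3,i1)→finished(i1,t3) ✓  (m3,t3,i3)→finished(i3,t3) ✗  (m3,t3,i4)→finished(i4,t3) ✓  (m4,t1,i3)→finished(i3,t1) ✓  (m5,t2,i4)→finished(i4,t2) ✗  (m5,t3,i3)→finished(i3,t3) ✗  (m5,t3,i4)→finished(i4,t3) ✓
Counterexamples (restrictor triples failing the scope): 6.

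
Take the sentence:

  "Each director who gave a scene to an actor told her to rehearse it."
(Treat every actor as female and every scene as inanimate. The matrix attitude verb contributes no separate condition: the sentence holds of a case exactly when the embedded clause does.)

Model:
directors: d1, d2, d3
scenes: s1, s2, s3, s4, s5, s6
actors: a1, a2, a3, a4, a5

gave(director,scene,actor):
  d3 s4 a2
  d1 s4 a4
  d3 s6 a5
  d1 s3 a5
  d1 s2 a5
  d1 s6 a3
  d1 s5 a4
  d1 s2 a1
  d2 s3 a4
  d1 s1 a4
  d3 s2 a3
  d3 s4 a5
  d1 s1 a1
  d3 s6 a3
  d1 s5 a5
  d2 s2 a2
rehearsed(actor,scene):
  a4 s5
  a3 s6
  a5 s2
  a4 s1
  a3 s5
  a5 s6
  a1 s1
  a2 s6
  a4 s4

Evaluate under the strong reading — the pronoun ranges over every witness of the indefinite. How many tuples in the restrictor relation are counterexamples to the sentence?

8

"her" takes "an actor" as antecedent and "it" takes "a scene"; both are donkey pronouns co-varying with the restrictor.
Strong reading: for every (d,s,a) with gave(d,s,a), rehearsed(a,s).
Restrictor triples: (d1,s1,a1)→rehearsed(a1,s1) ✓  (d1,s1,a4)→rehearsed(a4,s1) ✓  (d1,s2,a1)→rehearsed(a1,s2) ✗  (d1,s2,a5)→rehearsed(a5,s2) ✓  (d1,s3,a5)→rehearsed(a5,s3) ✗  (d1,s4,a4)→rehearsed(a4,s4) ✓  (d1,s5,a4)→rehearsed(a4,s5) ✓  (d1,s5,a5)→rehearsed(a5,s5) ✗  (d1,s6,a3)→rehearsed(a3,s6) ✓  (d2,s2,a2)→rehearsed(a2,s2) ✗  (d2,s3,a4)→rehearsed(a4,s3) ✗  (d3,s2,a3)→rehearsed(a3,s2) ✗  (d3,s4,a2)→rehearsed(a2,s4) ✗  (d3,s4,a5)→rehearsed(a5,s4) ✗  (d3,s6,a3)→rehearsed(a3,s6) ✓  (d3,s6,a5)→rehearsed(a5,s6) ✓
Counterexamples (restrictor triples failing the scope): 8.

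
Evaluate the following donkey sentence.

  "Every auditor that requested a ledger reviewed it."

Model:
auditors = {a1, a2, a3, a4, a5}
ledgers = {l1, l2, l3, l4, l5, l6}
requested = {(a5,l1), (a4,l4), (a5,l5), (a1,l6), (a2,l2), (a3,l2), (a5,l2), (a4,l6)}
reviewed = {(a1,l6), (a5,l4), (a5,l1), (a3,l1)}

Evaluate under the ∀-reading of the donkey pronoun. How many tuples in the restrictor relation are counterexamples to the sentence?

6

"it" takes "a ledger" as antecedent — a donkey pronoun bound across the clause boundary.
Strong reading: for every (a,l) with requested(a,l), reviewed(a,l).
Restrictor pairs: (a1,l6) ✓  (a2,l2) ✗  (a3,l2) ✗  (a4,l4) ✗  (a4,l6) ✗  (a5,l1) ✓  (a5,l2) ✗  (a5,l5) ✗
Counterexamples (restrictor pairs failing the scope): 6.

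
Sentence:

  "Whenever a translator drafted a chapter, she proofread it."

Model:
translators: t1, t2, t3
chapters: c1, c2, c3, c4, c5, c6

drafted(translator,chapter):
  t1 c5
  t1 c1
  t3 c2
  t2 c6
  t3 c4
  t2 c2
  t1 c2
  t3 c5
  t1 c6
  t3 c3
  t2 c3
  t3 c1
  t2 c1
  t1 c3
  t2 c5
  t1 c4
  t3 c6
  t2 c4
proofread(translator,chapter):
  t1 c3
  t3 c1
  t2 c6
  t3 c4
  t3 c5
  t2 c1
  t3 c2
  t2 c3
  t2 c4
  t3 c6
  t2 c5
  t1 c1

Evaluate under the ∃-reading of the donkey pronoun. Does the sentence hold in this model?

"it" takes "a chapter" as antecedent — a donkey pronoun bound across the clause boundary.
Weak reading: every translator t with some drafted-chapter has at least one drafted-chapter c such that proofread(t,c).
Per translator: t1:✓  t2:✓  t3:✓
Every translator in the restrictor has a witness.

True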